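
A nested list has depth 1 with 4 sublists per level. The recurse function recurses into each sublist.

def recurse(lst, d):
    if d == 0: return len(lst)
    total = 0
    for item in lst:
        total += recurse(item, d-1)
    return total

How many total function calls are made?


At depth 0 (root): 1 call
At depth 1: each of 1 parents calls recurse on 4 children = 4 calls
Total: 1 + 4 = 5

5


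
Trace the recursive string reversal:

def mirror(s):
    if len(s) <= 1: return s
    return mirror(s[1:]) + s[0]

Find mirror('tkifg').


mirror('tkifg') = mirror('kifg') + 't'
mirror('kifg') = mirror('ifg') + 'k'
mirror('ifg') = mirror('fg') + 'i'
mirror('fg') = mirror('g') + 'f'
mirror('g') = 'g'  (base case)
Concatenating: 'g' + 'f' + 'i' + 'k' + 't' = 'gfikt'

gfikt


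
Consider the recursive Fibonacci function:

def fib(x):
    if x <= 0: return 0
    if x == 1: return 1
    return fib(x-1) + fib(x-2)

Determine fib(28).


Computing fib(28) bottom-up:
fib(0) = 0
fib(1) = 1
fib(2) = fib(1) + fib(0) = 1 + 0 = 1
fib(3) = fib(2) + fib(1) = 1 + 1 = 2
fib(4) = fib(3) + fib(2) = 2 + 1 = 3
fib(5) = fib(4) + fib(3) = 3 + 2 = 5
fib(6) = fib(5) + fib(4) = 5 + 3 = 8
fib(7) = fib(6) + fib(5) = 8 + 5 = 13
fib(8) = fib(7) + fib(6) = 13 + 8 = 21
fib(9) = fib(8) + fib(7) = 21 + 13 = 34
fib(10) = fib(9) + fib(8) = 34 + 21 = 55
fib(11) = fib(10) + fib(9) = 55 + 34 = 89
fib(12) = fib(11) + fib(10) = 89 + 55 = 144
fib(13) = fib(12) + fib(11) = 144 + 89 = 233
fib(14) = fib(13) + fib(12) = 233 + 144 = 377
fib(15) = fib(14) + fib(13) = 377 + 233 = 610
fib(16) = fib(15) + fib(14) = 610 + 377 = 987
fib(17) = fib(16) + fib(15) = 987 + 610 = 1597
fib(18) = fib(17) + fib(16) = 1597 + 987 = 2584
fib(19) = fib(18) + fib(17) = 2584 + 1597 = 4181
fib(20) = fib(19) + fib(18) = 4181 + 2584 = 6765
fib(21) = fib(20) + fib(19) = 6765 + 4181 = 10946
fib(22) = fib(21) + fib(20) = 10946 + 6765 = 17711
fib(23) = fib(22) + fib(21) = 17711 + 10946 = 28657
fib(24) = fib(23) + fib(22) = 28657 + 17711 = 46368
fib(25) = fib(24) + fib(23) = 46368 + 28657 = 75025
fib(26) = fib(25) + fib(24) = 75025 + 46368 = 121393
fib(27) = fib(26) + fib(25) = 121393 + 75025 = 196418
fib(28) = fib(27) + fib(26) = 196418 + 121393 = 317811

317811


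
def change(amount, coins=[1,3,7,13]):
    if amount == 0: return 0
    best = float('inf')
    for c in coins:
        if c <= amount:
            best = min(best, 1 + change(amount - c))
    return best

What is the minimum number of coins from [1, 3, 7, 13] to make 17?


Building up with DP:
change(0) = 0
change(1) = min(1+change(0)=1+0=1) = 1
change(2) = min(1+change(1)=1+1=2) = 2
change(3) = min(1+change(2)=1+2=3, 1+change(0)=1+0=1) = 1
change(4) = min(1+change(3)=1+1=2, 1+change(1)=1+1=2) = 2
change(5) = min(1+change(4)=1+2=3, 1+change(2)=1+2=3) = 3
change(6) = min(1+change(5)=1+3=4, 1+change(3)=1+1=2) = 2
change(7) = min(1+change(6)=1+2=3, 1+change(4)=1+2=3, 1+change(0)=1+0=1) = 1
change(8) = min(1+change(7)=1+1=2, 1+change(5)=1+3=4, 1+change(1)=1+1=2) = 2
change(9) = min(1+change(8)=1+2=3, 1+change(6)=1+2=3, 1+change(2)=1+2=3) = 3
change(10) = min(1+change(9)=1+3=4, 1+change(7)=1+1=2, 1+change(3)=1+1=2) = 2
change(11) = min(1+change(10)=1+2=3, 1+change(8)=1+2=3, 1+change(4)=1+2=3) = 3
change(12) = min(1+change(11)=1+3=4, 1+change(9)=1+3=4, 1+change(5)=1+3=4) = 4
change(13) = min(1+change(12)=1+4=5, 1+change(10)=1+2=3, 1+change(6)=1+2=3, 1+change(0)=1+0=1) = 1
change(14) = min(1+change(13)=1+1=2, 1+change(11)=1+3=4, 1+change(7)=1+1=2, 1+change(1)=1+1=2) = 2
change(15) = min(1+change(14)=1+2=3, 1+change(12)=1+4=5, 1+change(8)=1+2=3, 1+change(2)=1+2=3) = 3
change(16) = min(1+change(15)=1+3=4, 1+change(13)=1+1=2, 1+change(9)=1+3=4, 1+change(3)=1+1=2) = 2
change(17) = min(1+change(16)=1+2=3, 1+change(14)=1+2=3, 1+change(10)=1+2=3, 1+change(4)=1+2=3) = 3

3


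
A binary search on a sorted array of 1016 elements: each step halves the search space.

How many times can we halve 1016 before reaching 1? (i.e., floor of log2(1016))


1016 / 2 = 508
508 / 2 = 254
254 / 2 = 127
127 / 2 = 63
63 / 2 = 31
31 / 2 = 15
15 / 2 = 7
7 / 2 = 3
3 / 2 = 1
Reached 1 after 9 halvings

9


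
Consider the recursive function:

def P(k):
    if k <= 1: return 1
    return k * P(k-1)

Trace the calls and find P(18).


P(18)
= 18 * P(17)
= 18 * 17 * P(16)
= 18 * 17 * 16 * P(15)
= 18 * 17 * 16 * 15 * P(14)
= 18 * 17 * 16 * 15 * 14 * P(13)
= 18 * 17 * 16 * 15 * 14 * 13 * P(12)
= 18 * 17 * 16 * 15 * 14 * 13 * 12 * P(11)
= 18 * 17 * 16 * 15 * 14 * 13 * 12 * 11 * P(10)
= 18 * 17 * 16 * 15 * 14 * 13 * 12 * 11 * 10 * P(9)
= 18 * 17 * 16 * 15 * 14 * 13 * 12 * 11 * 10 * 9 * P(8)
= 18 * 17 * 16 * 15 * 14 * 13 * 12 * 11 * 10 * 9 * 8 * P(7)
= 18 * 17 * 16 * 15 * 14 * 13 * 12 * 11 * 10 * 9 * 8 * 7 * P(6)
= 18 * 17 * 16 * 15 * 14 * 13 * 12 * 11 * 10 * 9 * 8 * 7 * 6 * P(5)
= 18 * 17 * 16 * 15 * 14 * 13 * 12 * 11 * 10 * 9 * 8 * 7 * 6 * 5 * P(4)
= 18 * 17 * 16 * 15 * 14 * 13 * 12 * 11 * 10 * 9 * 8 * 7 * 6 * 5 * 4 * P(3)
= 18 * 17 * 16 * 15 * 14 * 13 * 12 * 11 * 10 * 9 * 8 * 7 * 6 * 5 * 4 * 3 * P(2)
= 18 * 17 * 16 * 15 * 14 * 13 * 12 * 11 * 10 * 9 * 8 * 7 * 6 * 5 * 4 * 3 * 2 * P(1)
= 18 * 17 * 16 * 15 * 14 * 13 * 12 * 11 * 10 * 9 * 8 * 7 * 6 * 5 * 4 * 3 * 2 * 1
= 6402373705728000

6402373705728000


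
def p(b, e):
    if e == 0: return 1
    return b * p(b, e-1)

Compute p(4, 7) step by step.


p(4, 7)
= 4 * p(4, 6)
= 4 * 4 * p(4, 5)
= 4 * 4 * 4 * p(4, 4)
= 4 * 4 * 4 * 4 * p(4, 3)
= 4 * 4 * 4 * 4 * 4 * p(4, 2)
= 4 * 4 * 4 * 4 * 4 * 4 * p(4, 1)
= 4 * 4 * 4 * 4 * 4 * 4 * 4 * p(4, 0)
= 4 * 4 * 4 * 4 * 4 * 4 * 4 * 1
= 16384

16384


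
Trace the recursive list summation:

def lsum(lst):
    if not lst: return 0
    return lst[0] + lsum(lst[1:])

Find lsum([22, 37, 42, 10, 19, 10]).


lsum([22, 37, 42, 10, 19, 10]) = 22 + lsum([37, 42, 10, 19, 10])
lsum([37, 42, 10, 19, 10]) = 37 + lsum([42, 10, 19, 10])
lsum([42, 10, 19, 10]) = 42 + lsum([10, 19, 10])
lsum([10, 19, 10]) = 10 + lsum([19, 10])
lsum([19, 10]) = 19 + lsum([10])
lsum([10]) = 10 + lsum([])
lsum([]) = 0  (base case)
Total: 22 + 37 + 42 + 10 + 19 + 10 + 0 = 140

140


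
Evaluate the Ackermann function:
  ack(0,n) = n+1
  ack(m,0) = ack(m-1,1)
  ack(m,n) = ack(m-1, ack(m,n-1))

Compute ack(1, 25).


ack(1, 25) = ack(0, ack(1, 24))
  ack(1, 24) = ack(0, ack(1, 23))
    ack(1, 23) = ack(0, ack(1, 22))
      ack(1, 22) = ack(0, ack(1, 21))
        ack(1, 21) = ack(0, ack(1, 20))
          ack(1, 20) = ack(0, ack(1, 19))
          ack(1, 19) = ack(0, ack(1, 18))
          ack(1, 18) = ack(0, ack(1, 17))
          ack(1, 17) = ack(0, ack(1, 16))
          ack(1, 16) = ack(0, ack(1, 15))
          ack(1, 15) = ack(0, ack(1, 14))
          ack(1, 14) = ack(0, ack(1, 13))
          ack(1, 13) = ack(0, ack(1, 12))
          ack(1, 12) = ack(0, ack(1, 11))
          ack(1, 11) = ack(0, ack(1, 10))
          ack(1, 10) = ack(0, ack(1, 9))
          ack(1, 9) = ack(0, ack(1, 8))
          ack(1, 8) = ack(0, ack(1, 7))
          ack(1, 7) = ack(0, ack(1, 6))
          ack(1, 6) = ack(0, ack(1, 5))
          ack(1, 5) = ack(0, ack(1, 4))
          ack(1, 4) = ack(0, ack(1, 3))
          ack(1, 3) = ack(0, ack(1, 2))
          ack(1, 2) = ack(0, ack(1, 1))
          ack(1, 1) = ack(0, ack(1, 0))
... (trace truncated)
Result: ack(1, 25) = 27

27


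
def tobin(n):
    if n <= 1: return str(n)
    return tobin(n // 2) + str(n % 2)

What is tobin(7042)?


tobin(7042) = tobin(3521) + '0'
tobin(3521) = tobin(1760) + '1'
tobin(1760) = tobin(880) + '0'
tobin(880) = tobin(440) + '0'
tobin(440) = tobin(220) + '0'
tobin(220) = tobin(110) + '0'
tobin(110) = tobin(55) + '0'
tobin(55) = tobin(27) + '1'
tobin(27) = tobin(13) + '1'
tobin(13) = tobin(6) + '1'
tobin(6) = tobin(3) + '0'
tobin(3) = tobin(1) + '1'
tobin(1) = '1'  (base case)
Concatenating: '1' + '1' + '0' + '1' + '1' + '1' + '0' + '0' + '0' + '0' + '0' + '1' + '0' = '1101110000010'

1101110000010


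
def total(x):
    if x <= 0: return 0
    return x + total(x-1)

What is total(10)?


total(10)
= 10 + 9 + 8 + 7 + 6 + 5 + 4 + 3 + 2 + 1 + total(0)
= 10 + 9 + 8 + 7 + 6 + 5 + 4 + 3 + 2 + 1 + 0
= 55

55


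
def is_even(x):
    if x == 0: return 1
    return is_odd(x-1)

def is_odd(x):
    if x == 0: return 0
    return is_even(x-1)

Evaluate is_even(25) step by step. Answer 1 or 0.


is_even(25) = is_odd(24)
is_odd(24) = is_even(23)
is_even(23) = is_odd(22)
is_odd(22) = is_even(21)
is_even(21) = is_odd(20)
is_odd(20) = is_even(19)
is_even(19) = is_odd(18)
is_odd(18) = is_even(17)
is_even(17) = is_odd(16)
is_odd(16) = is_even(15)
is_even(15) = is_odd(14)
is_odd(14) = is_even(13)
is_even(13) = is_odd(12)
is_odd(12) = is_even(11)
is_even(11) = is_odd(10)
is_odd(10) = is_even(9)
is_even(9) = is_odd(8)
is_odd(8) = is_even(7)
is_even(7) = is_odd(6)
is_odd(6) = is_even(5)
is_even(5) = is_odd(4)
is_odd(4) = is_even(3)
is_even(3) = is_odd(2)
is_odd(2) = is_even(1)
is_even(1) = is_odd(0)
is_odd(0) = 0  (base case)
Result: 0

0


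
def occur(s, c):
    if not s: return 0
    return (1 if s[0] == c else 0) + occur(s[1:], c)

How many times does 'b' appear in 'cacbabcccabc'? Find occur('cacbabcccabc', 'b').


s[0]='c' != 'b' -> 0
s[0]='a' != 'b' -> 0
s[0]='c' != 'b' -> 0
s[0]='b' == 'b' -> 1
s[0]='a' != 'b' -> 0
s[0]='b' == 'b' -> 1
s[0]='c' != 'b' -> 0
s[0]='c' != 'b' -> 0
s[0]='c' != 'b' -> 0
s[0]='a' != 'b' -> 0
s[0]='b' == 'b' -> 1
s[0]='c' != 'b' -> 0
Sum: 0 + 0 + 0 + 1 + 0 + 1 + 0 + 0 + 0 + 0 + 1 + 0 = 3

3


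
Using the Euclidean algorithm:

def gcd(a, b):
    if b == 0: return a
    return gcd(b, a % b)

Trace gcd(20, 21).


gcd(20, 21) = gcd(21, 20)
gcd(21, 20) = gcd(20, 1)
gcd(20, 1) = gcd(1, 0)
gcd(1, 0) = 1  (base case)

1


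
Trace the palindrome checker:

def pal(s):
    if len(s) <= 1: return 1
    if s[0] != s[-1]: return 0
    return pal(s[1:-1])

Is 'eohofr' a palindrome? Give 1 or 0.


pal('eohofr'): s[0]='e' != s[-1]='r' -> return 0
Result: 0 (not a palindrome)

0


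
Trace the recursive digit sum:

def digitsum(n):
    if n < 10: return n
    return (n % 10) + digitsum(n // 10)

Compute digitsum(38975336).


digitsum(38975336) = 6 + digitsum(3897533)
digitsum(3897533) = 3 + digitsum(389753)
digitsum(389753) = 3 + digitsum(38975)
digitsum(38975) = 5 + digitsum(3897)
digitsum(3897) = 7 + digitsum(389)
digitsum(389) = 9 + digitsum(38)
digitsum(38) = 8 + digitsum(3)
digitsum(3) = 3  (base case)
Total: 6 + 3 + 3 + 5 + 7 + 9 + 8 + 3 = 44

44


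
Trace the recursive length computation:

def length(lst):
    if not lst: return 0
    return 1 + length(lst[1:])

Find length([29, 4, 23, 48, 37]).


length([29, 4, 23, 48, 37]) = 1 + length([4, 23, 48, 37])
length([4, 23, 48, 37]) = 1 + length([23, 48, 37])
length([23, 48, 37]) = 1 + length([48, 37])
length([48, 37]) = 1 + length([37])
length([37]) = 1 + length([])
length([]) = 0  (base case)
Unwinding: 1 + 1 + 1 + 1 + 1 + 0 = 5

5


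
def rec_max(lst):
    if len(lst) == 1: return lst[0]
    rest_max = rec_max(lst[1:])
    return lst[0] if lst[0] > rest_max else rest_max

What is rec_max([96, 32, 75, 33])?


rec_max([96, 32, 75, 33]): compare 96 with rec_max([32, 75, 33])
rec_max([32, 75, 33]): compare 32 with rec_max([75, 33])
rec_max([75, 33]): compare 75 with rec_max([33])
rec_max([33]) = 33  (base case)
Compare 75 with 33 -> 75
Compare 32 with 75 -> 75
Compare 96 with 75 -> 96

96


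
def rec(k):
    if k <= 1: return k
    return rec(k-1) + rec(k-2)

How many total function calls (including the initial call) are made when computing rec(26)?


Let C(n) = total calls for rec(n)
C(0) = 1, C(1) = 1
C(2) = 1 + C(1) + C(0) = 1 + 1 + 1 = 3
C(3) = 1 + C(2) + C(1) = 1 + 3 + 1 = 5
C(4) = 1 + C(3) + C(2) = 1 + 5 + 3 = 9
C(5) = 1 + C(4) + C(3) = 1 + 9 + 5 = 15
C(6) = 1 + C(5) + C(4) = 1 + 15 + 9 = 25
C(7) = 1 + C(6) + C(5) = 1 + 25 + 15 = 41
C(8) = 1 + C(7) + C(6) = 1 + 41 + 25 = 67
C(9) = 1 + C(8) + C(7) = 1 + 67 + 41 = 109
C(10) = 1 + C(9) + C(8) = 1 + 109 + 67 = 177
C(11) = 1 + C(10) + C(9) = 1 + 177 + 109 = 287
C(12) = 1 + C(11) + C(10) = 1 + 287 + 177 = 465
C(13) = 1 + C(12) + C(11) = 1 + 465 + 287 = 753
C(14) = 1 + C(13) + C(12) = 1 + 753 + 465 = 1219
C(15) = 1 + C(14) + C(13) = 1 + 1219 + 753 = 1973
C(16) = 1 + C(15) + C(14) = 1 + 1973 + 1219 = 3193
C(17) = 1 + C(16) + C(15) = 1 + 3193 + 1973 = 5167
C(18) = 1 + C(17) + C(16) = 1 + 5167 + 3193 = 8361
C(19) = 1 + C(18) + C(17) = 1 + 8361 + 5167 = 13529
C(20) = 1 + C(19) + C(18) = 1 + 13529 + 8361 = 21891
C(21) = 1 + C(20) + C(19) = 1 + 21891 + 13529 = 35421
C(22) = 1 + C(21) + C(20) = 1 + 35421 + 21891 = 57313
C(23) = 1 + C(22) + C(21) = 1 + 57313 + 35421 = 92735
C(24) = 1 + C(23) + C(22) = 1 + 92735 + 57313 = 150049
C(25) = 1 + C(24) + C(23) = 1 + 150049 + 92735 = 242785
C(26) = 1 + C(25) + C(24) = 1 + 242785 + 150049 = 392835

392835


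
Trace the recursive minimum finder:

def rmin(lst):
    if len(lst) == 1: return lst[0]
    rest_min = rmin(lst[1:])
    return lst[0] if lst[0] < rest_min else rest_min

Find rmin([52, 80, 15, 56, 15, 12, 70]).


rmin([52, 80, 15, 56, 15, 12, 70]): compare 52 with rmin([80, 15, 56, 15, 12, 70])
rmin([80, 15, 56, 15, 12, 70]): compare 80 with rmin([15, 56, 15, 12, 70])
rmin([15, 56, 15, 12, 70]): compare 15 with rmin([56, 15, 12, 70])
rmin([56, 15, 12, 70]): compare 56 with rmin([15, 12, 70])
rmin([15, 12, 70]): compare 15 with rmin([12, 70])
rmin([12, 70]): compare 12 with rmin([70])
rmin([70]) = 70  (base case)
Compare 12 with 70 -> 12
Compare 15 with 12 -> 12
Compare 56 with 12 -> 12
Compare 15 with 12 -> 12
Compare 80 with 12 -> 12
Compare 52 with 12 -> 12

12


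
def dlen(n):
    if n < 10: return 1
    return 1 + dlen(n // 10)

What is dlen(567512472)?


dlen(567512472) = 1 + dlen(56751247)
dlen(56751247) = 1 + dlen(5675124)
dlen(5675124) = 1 + dlen(567512)
dlen(567512) = 1 + dlen(56751)
dlen(56751) = 1 + dlen(5675)
dlen(5675) = 1 + dlen(567)
dlen(567) = 1 + dlen(56)
dlen(56) = 1 + dlen(5)
dlen(5) = 1  (base case: 5 < 10)
Unwinding: 1 + 1 + 1 + 1 + 1 + 1 + 1 + 1 + 1 = 9

9


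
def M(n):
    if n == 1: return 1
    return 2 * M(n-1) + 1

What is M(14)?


M(14) = 2 * M(13) + 1
M(13) = 2 * M(12) + 1
M(12) = 2 * M(11) + 1
M(11) = 2 * M(10) + 1
M(10) = 2 * M(9) + 1
M(9) = 2 * M(8) + 1
M(8) = 2 * M(7) + 1
M(7) = 2 * M(6) + 1
M(6) = 2 * M(5) + 1
M(5) = 2 * M(4) + 1
M(4) = 2 * M(3) + 1
M(3) = 2 * M(2) + 1
M(2) = 2 * M(1) + 1
M(1) = 1  (base case)
M(2) = 2 * 1 + 1 = 3
M(3) = 2 * 3 + 1 = 7
M(4) = 2 * 7 + 1 = 15
M(5) = 2 * 15 + 1 = 31
M(6) = 2 * 31 + 1 = 63
M(7) = 2 * 63 + 1 = 127
M(8) = 2 * 127 + 1 = 255
M(9) = 2 * 255 + 1 = 511
M(10) = 2 * 511 + 1 = 1023
M(11) = 2 * 1023 + 1 = 2047
M(12) = 2 * 2047 + 1 = 4095
M(13) = 2 * 4095 + 1 = 8191
M(14) = 2 * 8191 + 1 = 16383

16383


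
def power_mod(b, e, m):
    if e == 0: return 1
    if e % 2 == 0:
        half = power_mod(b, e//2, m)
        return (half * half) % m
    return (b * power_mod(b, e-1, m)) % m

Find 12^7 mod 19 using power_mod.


power_mod(12, 7, 19): e is odd, compute power_mod(12, 6, 19)
  power_mod(12, 6, 19): e is even, compute power_mod(12, 3, 19)
    power_mod(12, 3, 19): e is odd, compute power_mod(12, 2, 19)
      power_mod(12, 2, 19): e is even, compute power_mod(12, 1, 19)
        power_mod(12, 1, 19): e is odd, compute power_mod(12, 0, 19)
          power_mod(12, 0, 19) = 1
        (12 * 1) % 19 = 12
      half=12, (12*12) % 19 = 11
    (12 * 11) % 19 = 18
  half=18, (18*18) % 19 = 1
(12 * 1) % 19 = 12

12


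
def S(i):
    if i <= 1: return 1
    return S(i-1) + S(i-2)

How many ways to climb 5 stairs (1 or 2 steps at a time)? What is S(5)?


Building up from base cases:
S(0) = 1
S(1) = 1
S(2) = S(1) + S(0) = 1 + 1 = 2
S(3) = S(2) + S(1) = 2 + 1 = 3
S(4) = S(3) + S(2) = 3 + 2 = 5
S(5) = S(4) + S(3) = 5 + 3 = 8

8


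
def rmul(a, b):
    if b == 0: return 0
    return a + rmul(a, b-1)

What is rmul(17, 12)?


rmul(17, 12) = 17 + rmul(17, 11)
rmul(17, 11) = 17 + rmul(17, 10)
rmul(17, 10) = 17 + rmul(17, 9)
rmul(17, 9) = 17 + rmul(17, 8)
rmul(17, 8) = 17 + rmul(17, 7)
rmul(17, 7) = 17 + rmul(17, 6)
rmul(17, 6) = 17 + rmul(17, 5)
rmul(17, 5) = 17 + rmul(17, 4)
rmul(17, 4) = 17 + rmul(17, 3)
rmul(17, 3) = 17 + rmul(17, 2)
rmul(17, 2) = 17 + rmul(17, 1)
rmul(17, 1) = 17 + rmul(17, 0)
rmul(17, 0) = 0  (base case)
Total: 17 + 17 + 17 + 17 + 17 + 17 + 17 + 17 + 17 + 17 + 17 + 17 + 0 = 204

204


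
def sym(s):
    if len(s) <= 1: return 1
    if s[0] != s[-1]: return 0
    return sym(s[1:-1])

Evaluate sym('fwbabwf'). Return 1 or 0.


sym('fwbabwf'): s[0]='f' == s[-1]='f' -> check sym('wbabw')
sym('wbabw'): s[0]='w' == s[-1]='w' -> check sym('bab')
sym('bab'): s[0]='b' == s[-1]='b' -> check sym('a')
sym('a'): len <= 1 -> return 1  (base case)
Result: 1 (palindrome)

1


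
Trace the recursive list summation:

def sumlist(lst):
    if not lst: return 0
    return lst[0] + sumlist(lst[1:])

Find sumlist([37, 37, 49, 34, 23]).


sumlist([37, 37, 49, 34, 23]) = 37 + sumlist([37, 49, 34, 23])
sumlist([37, 49, 34, 23]) = 37 + sumlist([49, 34, 23])
sumlist([49, 34, 23]) = 49 + sumlist([34, 23])
sumlist([34, 23]) = 34 + sumlist([23])
sumlist([23]) = 23 + sumlist([])
sumlist([]) = 0  (base case)
Total: 37 + 37 + 49 + 34 + 23 + 0 = 180

180


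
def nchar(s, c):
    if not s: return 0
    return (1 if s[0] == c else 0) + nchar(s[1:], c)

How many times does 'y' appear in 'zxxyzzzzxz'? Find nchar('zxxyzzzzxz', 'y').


s[0]='z' != 'y' -> 0
s[0]='x' != 'y' -> 0
s[0]='x' != 'y' -> 0
s[0]='y' == 'y' -> 1
s[0]='z' != 'y' -> 0
s[0]='z' != 'y' -> 0
s[0]='z' != 'y' -> 0
s[0]='z' != 'y' -> 0
s[0]='x' != 'y' -> 0
s[0]='z' != 'y' -> 0
Sum: 0 + 0 + 0 + 1 + 0 + 0 + 0 + 0 + 0 + 0 = 1

1


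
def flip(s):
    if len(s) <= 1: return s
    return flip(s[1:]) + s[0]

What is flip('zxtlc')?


flip('zxtlc') = flip('xtlc') + 'z'
flip('xtlc') = flip('tlc') + 'x'
flip('tlc') = flip('lc') + 't'
flip('lc') = flip('c') + 'l'
flip('c') = 'c'  (base case)
Concatenating: 'c' + 'l' + 't' + 'x' + 'z' = 'cltxz'

cltxz


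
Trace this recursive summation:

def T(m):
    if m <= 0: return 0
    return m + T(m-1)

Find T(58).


T(58)
= 58 + 57 + 56 + 55 + 54 + 53 + 52 + 51 + 50 + 49 + 48 + 47 + 46 + 45 + 44 + 43 + 42 + 41 + 40 + 39 + 38 + 37 + 36 + 35 + 34 + 33 + 32 + 31 + 30 + 29 + 28 + 27 + 26 + 25 + 24 + 23 + 22 + 21 + 20 + 19 + 18 + 17 + 16 + 15 + 14 + 13 + 12 + 11 + 10 + 9 + 8 + 7 + 6 + 5 + 4 + 3 + 2 + 1 + T(0)
= 58 + 57 + 56 + 55 + 54 + 53 + 52 + 51 + 50 + 49 + 48 + 47 + 46 + 45 + 44 + 43 + 42 + 41 + 40 + 39 + 38 + 37 + 36 + 35 + 34 + 33 + 32 + 31 + 30 + 29 + 28 + 27 + 26 + 25 + 24 + 23 + 22 + 21 + 20 + 19 + 18 + 17 + 16 + 15 + 14 + 13 + 12 + 11 + 10 + 9 + 8 + 7 + 6 + 5 + 4 + 3 + 2 + 1 + 0
= 1711

1711


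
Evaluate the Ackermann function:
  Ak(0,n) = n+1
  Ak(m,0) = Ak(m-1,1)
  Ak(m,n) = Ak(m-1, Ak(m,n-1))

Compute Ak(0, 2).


Ak(0, 2) = 3
Result: Ak(0, 2) = 3

3


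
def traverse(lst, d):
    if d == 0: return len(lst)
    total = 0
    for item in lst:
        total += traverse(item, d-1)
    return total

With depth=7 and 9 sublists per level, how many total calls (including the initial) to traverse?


At depth 0 (root): 1 call
At depth 1: each of 1 parents calls traverse on 9 children = 9 calls
At depth 2: each of 9 parents calls traverse on 9 children = 81 calls
At depth 3: each of 81 parents calls traverse on 9 children = 729 calls
At depth 4: each of 729 parents calls traverse on 9 children = 6561 calls
At depth 5: each of 6561 parents calls traverse on 9 children = 59049 calls
At depth 6: each of 59049 parents calls traverse on 9 children = 531441 calls
At depth 7: each of 531441 parents calls traverse on 9 children = 4782969 calls
Total: 1 + 9 + 81 + 729 + 6561 + 59049 + 531441 + 4782969 = 5380840

5380840


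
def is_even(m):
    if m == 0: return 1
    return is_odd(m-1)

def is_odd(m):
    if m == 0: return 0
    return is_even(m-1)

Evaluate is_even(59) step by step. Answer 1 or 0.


is_even(59) = is_odd(58)
is_odd(58) = is_even(57)
is_even(57) = is_odd(56)
is_odd(56) = is_even(55)
is_even(55) = is_odd(54)
is_odd(54) = is_even(53)
is_even(53) = is_odd(52)
is_odd(52) = is_even(51)
is_even(51) = is_odd(50)
is_odd(50) = is_even(49)
is_even(49) = is_odd(48)
is_odd(48) = is_even(47)
is_even(47) = is_odd(46)
is_odd(46) = is_even(45)
is_even(45) = is_odd(44)
is_odd(44) = is_even(43)
is_even(43) = is_odd(42)
is_odd(42) = is_even(41)
is_even(41) = is_odd(40)
is_odd(40) = is_even(39)
is_even(39) = is_odd(38)
is_odd(38) = is_even(37)
is_even(37) = is_odd(36)
is_odd(36) = is_even(35)
is_even(35) = is_odd(34)
is_odd(34) = is_even(33)
is_even(33) = is_odd(32)
is_odd(32) = is_even(31)
is_even(31) = is_odd(30)
is_odd(30) = is_even(29)
is_even(29) = is_odd(28)
is_odd(28) = is_even(27)
is_even(27) = is_odd(26)
is_odd(26) = is_even(25)
is_even(25) = is_odd(24)
is_odd(24) = is_even(23)
is_even(23) = is_odd(22)
is_odd(22) = is_even(21)
is_even(21) = is_odd(20)
is_odd(20) = is_even(19)
is_even(19) = is_odd(18)
is_odd(18) = is_even(17)
is_even(17) = is_odd(16)
is_odd(16) = is_even(15)
is_even(15) = is_odd(14)
is_odd(14) = is_even(13)
is_even(13) = is_odd(12)
is_odd(12) = is_even(11)
is_even(11) = is_odd(10)
is_odd(10) = is_even(9)
is_even(9) = is_odd(8)
is_odd(8) = is_even(7)
is_even(7) = is_odd(6)
is_odd(6) = is_even(5)
is_even(5) = is_odd(4)
is_odd(4) = is_even(3)
is_even(3) = is_odd(2)
is_odd(2) = is_even(1)
is_even(1) = is_odd(0)
is_odd(0) = 0  (base case)
Result: 0

0


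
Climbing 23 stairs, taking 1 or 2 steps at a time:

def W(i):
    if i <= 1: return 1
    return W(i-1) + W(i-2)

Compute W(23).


Building up from base cases:
W(0) = 1
W(1) = 1
W(2) = W(1) + W(0) = 1 + 1 = 2
W(3) = W(2) + W(1) = 2 + 1 = 3
W(4) = W(3) + W(2) = 3 + 2 = 5
W(5) = W(4) + W(3) = 5 + 3 = 8
W(6) = W(5) + W(4) = 8 + 5 = 13
W(7) = W(6) + W(5) = 13 + 8 = 21
W(8) = W(7) + W(6) = 21 + 13 = 34
W(9) = W(8) + W(7) = 34 + 21 = 55
W(10) = W(9) + W(8) = 55 + 34 = 89
W(11) = W(10) + W(9) = 89 + 55 = 144
W(12) = W(11) + W(10) = 144 + 89 = 233
W(13) = W(12) + W(11) = 233 + 144 = 377
W(14) = W(13) + W(12) = 377 + 233 = 610
W(15) = W(14) + W(13) = 610 + 377 = 987
W(16) = W(15) + W(14) = 987 + 610 = 1597
W(17) = W(16) + W(15) = 1597 + 987 = 2584
W(18) = W(17) + W(16) = 2584 + 1597 = 4181
W(19) = W(18) + W(17) = 4181 + 2584 = 6765
W(20) = W(19) + W(18) = 6765 + 4181 = 10946
W(21) = W(20) + W(19) = 10946 + 6765 = 17711
W(22) = W(21) + W(20) = 17711 + 10946 = 28657
W(23) = W(22) + W(21) = 28657 + 17711 = 46368

46368


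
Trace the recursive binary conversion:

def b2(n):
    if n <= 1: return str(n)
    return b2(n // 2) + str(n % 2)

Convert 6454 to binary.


b2(6454) = b2(3227) + '0'
b2(3227) = b2(1613) + '1'
b2(1613) = b2(806) + '1'
b2(806) = b2(403) + '0'
b2(403) = b2(201) + '1'
b2(201) = b2(100) + '1'
b2(100) = b2(50) + '0'
b2(50) = b2(25) + '0'
b2(25) = b2(12) + '1'
b2(12) = b2(6) + '0'
b2(6) = b2(3) + '0'
b2(3) = b2(1) + '1'
b2(1) = '1'  (base case)
Concatenating: '1' + '1' + '0' + '0' + '1' + '0' + '0' + '1' + '1' + '0' + '1' + '1' + '0' = '1100100110110'

1100100110110


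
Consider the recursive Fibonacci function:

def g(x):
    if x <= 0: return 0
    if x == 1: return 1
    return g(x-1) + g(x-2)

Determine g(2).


Computing g(2) bottom-up:
g(0) = 0
g(1) = 1
g(2) = g(1) + g(0) = 1 + 0 = 1

1


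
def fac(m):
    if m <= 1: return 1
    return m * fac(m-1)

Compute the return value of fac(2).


fac(2)
= 2 * fac(1)
= 2 * 1
= 2

2


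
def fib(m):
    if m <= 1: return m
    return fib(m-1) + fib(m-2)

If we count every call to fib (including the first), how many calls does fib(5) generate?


Let C(n) = total calls for fib(n)
C(0) = 1, C(1) = 1
C(2) = 1 + C(1) + C(0) = 1 + 1 + 1 = 3
C(3) = 1 + C(2) + C(1) = 1 + 3 + 1 = 5
C(4) = 1 + C(3) + C(2) = 1 + 5 + 3 = 9
C(5) = 1 + C(4) + C(3) = 1 + 9 + 5 = 15

15


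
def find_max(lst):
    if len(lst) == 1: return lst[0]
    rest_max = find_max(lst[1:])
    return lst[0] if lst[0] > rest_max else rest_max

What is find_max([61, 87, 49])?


find_max([61, 87, 49]): compare 61 with find_max([87, 49])
find_max([87, 49]): compare 87 with find_max([49])
find_max([49]) = 49  (base case)
Compare 87 with 49 -> 87
Compare 61 with 87 -> 87

87


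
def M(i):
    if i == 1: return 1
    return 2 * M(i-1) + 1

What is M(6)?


M(6) = 2 * M(5) + 1
M(5) = 2 * M(4) + 1
M(4) = 2 * M(3) + 1
M(3) = 2 * M(2) + 1
M(2) = 2 * M(1) + 1
M(1) = 1  (base case)
M(2) = 2 * 1 + 1 = 3
M(3) = 2 * 3 + 1 = 7
M(4) = 2 * 7 + 1 = 15
M(5) = 2 * 15 + 1 = 31
M(6) = 2 * 31 + 1 = 63

63


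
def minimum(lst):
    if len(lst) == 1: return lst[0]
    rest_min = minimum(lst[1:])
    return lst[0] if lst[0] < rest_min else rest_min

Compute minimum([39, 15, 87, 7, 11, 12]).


minimum([39, 15, 87, 7, 11, 12]): compare 39 with minimum([15, 87, 7, 11, 12])
minimum([15, 87, 7, 11, 12]): compare 15 with minimum([87, 7, 11, 12])
minimum([87, 7, 11, 12]): compare 87 with minimum([7, 11, 12])
minimum([7, 11, 12]): compare 7 with minimum([11, 12])
minimum([11, 12]): compare 11 with minimum([12])
minimum([12]) = 12  (base case)
Compare 11 with 12 -> 11
Compare 7 with 11 -> 7
Compare 87 with 7 -> 7
Compare 15 with 7 -> 7
Compare 39 with 7 -> 7

7


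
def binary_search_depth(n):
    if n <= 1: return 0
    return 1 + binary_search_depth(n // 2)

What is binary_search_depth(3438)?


3438 / 2 = 1719
1719 / 2 = 859
859 / 2 = 429
429 / 2 = 214
214 / 2 = 107
107 / 2 = 53
53 / 2 = 26
26 / 2 = 13
13 / 2 = 6
6 / 2 = 3
3 / 2 = 1
Reached 1 after 11 halvings

11


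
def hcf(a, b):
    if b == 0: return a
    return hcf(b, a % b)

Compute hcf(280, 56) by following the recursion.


hcf(280, 56) = hcf(56, 0)
hcf(56, 0) = 56  (base case)

56


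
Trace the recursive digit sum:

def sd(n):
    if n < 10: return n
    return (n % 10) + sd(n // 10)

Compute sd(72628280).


sd(72628280) = 0 + sd(7262828)
sd(7262828) = 8 + sd(726282)
sd(726282) = 2 + sd(72628)
sd(72628) = 8 + sd(7262)
sd(7262) = 2 + sd(726)
sd(726) = 6 + sd(72)
sd(72) = 2 + sd(7)
sd(7) = 7  (base case)
Total: 0 + 8 + 2 + 8 + 2 + 6 + 2 + 7 = 35

35


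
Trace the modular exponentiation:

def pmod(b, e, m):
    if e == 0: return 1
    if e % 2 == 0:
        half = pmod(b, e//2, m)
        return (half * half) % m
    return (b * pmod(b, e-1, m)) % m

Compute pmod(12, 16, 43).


pmod(12, 16, 43): e is even, compute pmod(12, 8, 43)
  pmod(12, 8, 43): e is even, compute pmod(12, 4, 43)
    pmod(12, 4, 43): e is even, compute pmod(12, 2, 43)
      pmod(12, 2, 43): e is even, compute pmod(12, 1, 43)
        pmod(12, 1, 43): e is odd, compute pmod(12, 0, 43)
          pmod(12, 0, 43) = 1
        (12 * 1) % 43 = 12
      half=12, (12*12) % 43 = 15
    half=15, (15*15) % 43 = 10
  half=10, (10*10) % 43 = 14
half=14, (14*14) % 43 = 24

24


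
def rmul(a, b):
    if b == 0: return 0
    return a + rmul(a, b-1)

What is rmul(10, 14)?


rmul(10, 14) = 10 + rmul(10, 13)
rmul(10, 13) = 10 + rmul(10, 12)
rmul(10, 12) = 10 + rmul(10, 11)
rmul(10, 11) = 10 + rmul(10, 10)
rmul(10, 10) = 10 + rmul(10, 9)
rmul(10, 9) = 10 + rmul(10, 8)
rmul(10, 8) = 10 + rmul(10, 7)
rmul(10, 7) = 10 + rmul(10, 6)
rmul(10, 6) = 10 + rmul(10, 5)
rmul(10, 5) = 10 + rmul(10, 4)
rmul(10, 4) = 10 + rmul(10, 3)
rmul(10, 3) = 10 + rmul(10, 2)
rmul(10, 2) = 10 + rmul(10, 1)
rmul(10, 1) = 10 + rmul(10, 0)
rmul(10, 0) = 0  (base case)
Total: 10 + 10 + 10 + 10 + 10 + 10 + 10 + 10 + 10 + 10 + 10 + 10 + 10 + 10 + 0 = 140

140


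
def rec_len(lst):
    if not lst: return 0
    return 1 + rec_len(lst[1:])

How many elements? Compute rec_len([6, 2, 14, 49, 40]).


rec_len([6, 2, 14, 49, 40]) = 1 + rec_len([2, 14, 49, 40])
rec_len([2, 14, 49, 40]) = 1 + rec_len([14, 49, 40])
rec_len([14, 49, 40]) = 1 + rec_len([49, 40])
rec_len([49, 40]) = 1 + rec_len([40])
rec_len([40]) = 1 + rec_len([])
rec_len([]) = 0  (base case)
Unwinding: 1 + 1 + 1 + 1 + 1 + 0 = 5

5


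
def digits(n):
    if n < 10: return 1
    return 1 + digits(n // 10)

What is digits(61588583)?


digits(61588583) = 1 + digits(6158858)
digits(6158858) = 1 + digits(615885)
digits(615885) = 1 + digits(61588)
digits(61588) = 1 + digits(6158)
digits(6158) = 1 + digits(615)
digits(615) = 1 + digits(61)
digits(61) = 1 + digits(6)
digits(6) = 1  (base case: 6 < 10)
Unwinding: 1 + 1 + 1 + 1 + 1 + 1 + 1 + 1 = 8

8


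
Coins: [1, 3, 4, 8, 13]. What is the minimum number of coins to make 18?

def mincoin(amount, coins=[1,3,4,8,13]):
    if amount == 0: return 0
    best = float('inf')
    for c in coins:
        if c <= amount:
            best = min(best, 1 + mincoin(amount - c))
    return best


Building up with DP:
mincoin(0) = 0
mincoin(1) = min(1+mincoin(0)=1+0=1) = 1
mincoin(2) = min(1+mincoin(1)=1+1=2) = 2
mincoin(3) = min(1+mincoin(2)=1+2=3, 1+mincoin(0)=1+0=1) = 1
mincoin(4) = min(1+mincoin(3)=1+1=2, 1+mincoin(1)=1+1=2, 1+mincoin(0)=1+0=1) = 1
mincoin(5) = min(1+mincoin(4)=1+1=2, 1+mincoin(2)=1+2=3, 1+mincoin(1)=1+1=2) = 2
mincoin(6) = min(1+mincoin(5)=1+2=3, 1+mincoin(3)=1+1=2, 1+mincoin(2)=1+2=3) = 2
mincoin(7) = min(1+mincoin(6)=1+2=3, 1+mincoin(4)=1+1=2, 1+mincoin(3)=1+1=2) = 2
mincoin(8) = min(1+mincoin(7)=1+2=3, 1+mincoin(5)=1+2=3, 1+mincoin(4)=1+1=2, 1+mincoin(0)=1+0=1) = 1
mincoin(9) = min(1+mincoin(8)=1+1=2, 1+mincoin(6)=1+2=3, 1+mincoin(5)=1+2=3, 1+mincoin(1)=1+1=2) = 2
mincoin(10) = min(1+mincoin(9)=1+2=3, 1+mincoin(7)=1+2=3, 1+mincoin(6)=1+2=3, 1+mincoin(2)=1+2=3) = 3
mincoin(11) = min(1+mincoin(10)=1+3=4, 1+mincoin(8)=1+1=2, 1+mincoin(7)=1+2=3, 1+mincoin(3)=1+1=2) = 2
mincoin(12) = min(1+mincoin(11)=1+2=3, 1+mincoin(9)=1+2=3, 1+mincoin(8)=1+1=2, 1+mincoin(4)=1+1=2) = 2
mincoin(13) = min(1+mincoin(12)=1+2=3, 1+mincoin(10)=1+3=4, 1+mincoin(9)=1+2=3, 1+mincoin(5)=1+2=3, 1+mincoin(0)=1+0=1) = 1
mincoin(14) = min(1+mincoin(13)=1+1=2, 1+mincoin(11)=1+2=3, 1+mincoin(10)=1+3=4, 1+mincoin(6)=1+2=3, 1+mincoin(1)=1+1=2) = 2
mincoin(15) = min(1+mincoin(14)=1+2=3, 1+mincoin(12)=1+2=3, 1+mincoin(11)=1+2=3, 1+mincoin(7)=1+2=3, 1+mincoin(2)=1+2=3) = 3
mincoin(16) = min(1+mincoin(15)=1+3=4, 1+mincoin(13)=1+1=2, 1+mincoin(12)=1+2=3, 1+mincoin(8)=1+1=2, 1+mincoin(3)=1+1=2) = 2
mincoin(17) = min(1+mincoin(16)=1+2=3, 1+mincoin(14)=1+2=3, 1+mincoin(13)=1+1=2, 1+mincoin(9)=1+2=3, 1+mincoin(4)=1+1=2) = 2
mincoin(18) = min(1+mincoin(17)=1+2=3, 1+mincoin(15)=1+3=4, 1+mincoin(14)=1+2=3, 1+mincoin(10)=1+3=4, 1+mincoin(5)=1+2=3) = 3

3


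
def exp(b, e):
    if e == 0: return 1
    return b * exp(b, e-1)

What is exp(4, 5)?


exp(4, 5)
= 4 * exp(4, 4)
= 4 * 4 * exp(4, 3)
= 4 * 4 * 4 * exp(4, 2)
= 4 * 4 * 4 * 4 * exp(4, 1)
= 4 * 4 * 4 * 4 * 4 * exp(4, 0)
= 4 * 4 * 4 * 4 * 4 * 1
= 1024

1024


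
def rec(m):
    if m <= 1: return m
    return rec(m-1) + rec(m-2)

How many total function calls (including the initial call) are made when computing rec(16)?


Let C(n) = total calls for rec(n)
C(0) = 1, C(1) = 1
C(2) = 1 + C(1) + C(0) = 1 + 1 + 1 = 3
C(3) = 1 + C(2) + C(1) = 1 + 3 + 1 = 5
C(4) = 1 + C(3) + C(2) = 1 + 5 + 3 = 9
C(5) = 1 + C(4) + C(3) = 1 + 9 + 5 = 15
C(6) = 1 + C(5) + C(4) = 1 + 15 + 9 = 25
C(7) = 1 + C(6) + C(5) = 1 + 25 + 15 = 41
C(8) = 1 + C(7) + C(6) = 1 + 41 + 25 = 67
C(9) = 1 + C(8) + C(7) = 1 + 67 + 41 = 109
C(10) = 1 + C(9) + C(8) = 1 + 109 + 67 = 177
C(11) = 1 + C(10) + C(9) = 1 + 177 + 109 = 287
C(12) = 1 + C(11) + C(10) = 1 + 287 + 177 = 465
C(13) = 1 + C(12) + C(11) = 1 + 465 + 287 = 753
C(14) = 1 + C(13) + C(12) = 1 + 753 + 465 = 1219
C(15) = 1 + C(14) + C(13) = 1 + 1219 + 753 = 1973
C(16) = 1 + C(15) + C(14) = 1 + 1973 + 1219 = 3193

3193


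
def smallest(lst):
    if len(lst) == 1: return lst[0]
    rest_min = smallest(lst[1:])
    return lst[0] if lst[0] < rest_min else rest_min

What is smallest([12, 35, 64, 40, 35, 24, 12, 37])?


smallest([12, 35, 64, 40, 35, 24, 12, 37]): compare 12 with smallest([35, 64, 40, 35, 24, 12, 37])
smallest([35, 64, 40, 35, 24, 12, 37]): compare 35 with smallest([64, 40, 35, 24, 12, 37])
smallest([64, 40, 35, 24, 12, 37]): compare 64 with smallest([40, 35, 24, 12, 37])
smallest([40, 35, 24, 12, 37]): compare 40 with smallest([35, 24, 12, 37])
smallest([35, 24, 12, 37]): compare 35 with smallest([24, 12, 37])
smallest([24, 12, 37]): compare 24 with smallest([12, 37])
smallest([12, 37]): compare 12 with smallest([37])
smallest([37]) = 37  (base case)
Compare 12 with 37 -> 12
Compare 24 with 12 -> 12
Compare 35 with 12 -> 12
Compare 40 with 12 -> 12
Compare 64 with 12 -> 12
Compare 35 with 12 -> 12
Compare 12 with 12 -> 12

12


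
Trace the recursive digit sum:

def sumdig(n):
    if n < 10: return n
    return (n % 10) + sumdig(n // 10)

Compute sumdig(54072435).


sumdig(54072435) = 5 + sumdig(5407243)
sumdig(5407243) = 3 + sumdig(540724)
sumdig(540724) = 4 + sumdig(54072)
sumdig(54072) = 2 + sumdig(5407)
sumdig(5407) = 7 + sumdig(540)
sumdig(540) = 0 + sumdig(54)
sumdig(54) = 4 + sumdig(5)
sumdig(5) = 5  (base case)
Total: 5 + 3 + 4 + 2 + 7 + 0 + 4 + 5 = 30

30


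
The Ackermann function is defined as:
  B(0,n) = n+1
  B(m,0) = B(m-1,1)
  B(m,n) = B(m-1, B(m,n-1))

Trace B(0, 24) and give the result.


B(0, 24) = 25
Result: B(0, 24) = 25

25


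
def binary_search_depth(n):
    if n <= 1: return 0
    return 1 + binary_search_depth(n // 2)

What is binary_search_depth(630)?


630 / 2 = 315
315 / 2 = 157
157 / 2 = 78
78 / 2 = 39
39 / 2 = 19
19 / 2 = 9
9 / 2 = 4
4 / 2 = 2
2 / 2 = 1
Reached 1 after 9 halvings

9


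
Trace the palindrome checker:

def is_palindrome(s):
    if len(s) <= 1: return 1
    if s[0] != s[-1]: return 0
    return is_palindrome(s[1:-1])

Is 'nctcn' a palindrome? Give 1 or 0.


is_palindrome('nctcn'): s[0]='n' == s[-1]='n' -> check is_palindrome('ctc')
is_palindrome('ctc'): s[0]='c' == s[-1]='c' -> check is_palindrome('t')
is_palindrome('t'): len <= 1 -> return 1  (base case)
Result: 1 (palindrome)

1


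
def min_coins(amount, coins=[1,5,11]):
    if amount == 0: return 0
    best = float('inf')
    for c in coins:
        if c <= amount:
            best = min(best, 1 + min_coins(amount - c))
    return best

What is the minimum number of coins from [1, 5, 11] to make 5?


Building up with DP:
min_coins(0) = 0
min_coins(1) = min(1+min_coins(0)=1+0=1) = 1
min_coins(2) = min(1+min_coins(1)=1+1=2) = 2
min_coins(3) = min(1+min_coins(2)=1+2=3) = 3
min_coins(4) = min(1+min_coins(3)=1+3=4) = 4
min_coins(5) = min(1+min_coins(4)=1+4=5, 1+min_coins(0)=1+0=1) = 1

1


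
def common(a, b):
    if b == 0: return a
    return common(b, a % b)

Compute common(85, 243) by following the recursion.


common(85, 243) = common(243, 85)
common(243, 85) = common(85, 73)
common(85, 73) = common(73, 12)
common(73, 12) = common(12, 1)
common(12, 1) = common(1, 0)
common(1, 0) = 1  (base case)

1


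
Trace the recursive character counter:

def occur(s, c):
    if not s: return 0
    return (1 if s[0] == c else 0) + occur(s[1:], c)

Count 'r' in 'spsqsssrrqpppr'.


s[0]='s' != 'r' -> 0
s[0]='p' != 'r' -> 0
s[0]='s' != 'r' -> 0
s[0]='q' != 'r' -> 0
s[0]='s' != 'r' -> 0
s[0]='s' != 'r' -> 0
s[0]='s' != 'r' -> 0
s[0]='r' == 'r' -> 1
s[0]='r' == 'r' -> 1
s[0]='q' != 'r' -> 0
s[0]='p' != 'r' -> 0
s[0]='p' != 'r' -> 0
s[0]='p' != 'r' -> 0
s[0]='r' == 'r' -> 1
Sum: 0 + 0 + 0 + 0 + 0 + 0 + 0 + 1 + 1 + 0 + 0 + 0 + 0 + 1 = 3

3


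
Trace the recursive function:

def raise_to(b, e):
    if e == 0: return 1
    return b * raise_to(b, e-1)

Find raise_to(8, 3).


raise_to(8, 3)
= 8 * raise_to(8, 2)
= 8 * 8 * raise_to(8, 1)
= 8 * 8 * 8 * raise_to(8, 0)
= 8 * 8 * 8 * 1
= 512

512


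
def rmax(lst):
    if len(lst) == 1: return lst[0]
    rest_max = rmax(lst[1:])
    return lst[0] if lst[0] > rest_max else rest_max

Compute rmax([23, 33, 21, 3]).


rmax([23, 33, 21, 3]): compare 23 with rmax([33, 21, 3])
rmax([33, 21, 3]): compare 33 with rmax([21, 3])
rmax([21, 3]): compare 21 with rmax([3])
rmax([3]) = 3  (base case)
Compare 21 with 3 -> 21
Compare 33 with 21 -> 33
Compare 23 with 33 -> 33

33


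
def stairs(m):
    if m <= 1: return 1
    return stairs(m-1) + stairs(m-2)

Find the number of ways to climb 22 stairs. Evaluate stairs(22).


Building up from base cases:
stairs(0) = 1
stairs(1) = 1
stairs(2) = stairs(1) + stairs(0) = 1 + 1 = 2
stairs(3) = stairs(2) + stairs(1) = 2 + 1 = 3
stairs(4) = stairs(3) + stairs(2) = 3 + 2 = 5
stairs(5) = stairs(4) + stairs(3) = 5 + 3 = 8
stairs(6) = stairs(5) + stairs(4) = 8 + 5 = 13
stairs(7) = stairs(6) + stairs(5) = 13 + 8 = 21
stairs(8) = stairs(7) + stairs(6) = 21 + 13 = 34
stairs(9) = stairs(8) + stairs(7) = 34 + 21 = 55
stairs(10) = stairs(9) + stairs(8) = 55 + 34 = 89
stairs(11) = stairs(10) + stairs(9) = 89 + 55 = 144
stairs(12) = stairs(11) + stairs(10) = 144 + 89 = 233
stairs(13) = stairs(12) + stairs(11) = 233 + 144 = 377
stairs(14) = stairs(13) + stairs(12) = 377 + 233 = 610
stairs(15) = stairs(14) + stairs(13) = 610 + 377 = 987
stairs(16) = stairs(15) + stairs(14) = 987 + 610 = 1597
stairs(17) = stairs(16) + stairs(15) = 1597 + 987 = 2584
stairs(18) = stairs(17) + stairs(16) = 2584 + 1597 = 4181
stairs(19) = stairs(18) + stairs(17) = 4181 + 2584 = 6765
stairs(20) = stairs(19) + stairs(18) = 6765 + 4181 = 10946
stairs(21) = stairs(20) + stairs(19) = 10946 + 6765 = 17711
stairs(22) = stairs(21) + stairs(20) = 17711 + 10946 = 28657

28657


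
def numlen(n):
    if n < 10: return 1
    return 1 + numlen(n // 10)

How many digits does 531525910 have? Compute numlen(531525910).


numlen(531525910) = 1 + numlen(53152591)
numlen(53152591) = 1 + numlen(5315259)
numlen(5315259) = 1 + numlen(531525)
numlen(531525) = 1 + numlen(53152)
numlen(53152) = 1 + numlen(5315)
numlen(5315) = 1 + numlen(531)
numlen(531) = 1 + numlen(53)
numlen(53) = 1 + numlen(5)
numlen(5) = 1  (base case: 5 < 10)
Unwinding: 1 + 1 + 1 + 1 + 1 + 1 + 1 + 1 + 1 = 9

9


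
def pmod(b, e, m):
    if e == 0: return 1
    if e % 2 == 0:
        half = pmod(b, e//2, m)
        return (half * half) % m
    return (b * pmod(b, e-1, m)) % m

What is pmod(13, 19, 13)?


pmod(13, 19, 13): e is odd, compute pmod(13, 18, 13)
  pmod(13, 18, 13): e is even, compute pmod(13, 9, 13)
    pmod(13, 9, 13): e is odd, compute pmod(13, 8, 13)
      pmod(13, 8, 13): e is even, compute pmod(13, 4, 13)
        pmod(13, 4, 13): e is even, compute pmod(13, 2, 13)
          pmod(13, 2, 13): e is even, compute pmod(13, 1, 13)
          pmod(13, 1, 13): e is odd, compute pmod(13, 0, 13)
          pmod(13, 0, 13) = 1
          (13 * 1) % 13 = 0
          half=0, (0*0) % 13 = 0
        half=0, (0*0) % 13 = 0
      half=0, (0*0) % 13 = 0
    (13 * 0) % 13 = 0
  half=0, (0*0) % 13 = 0
(13 * 0) % 13 = 0

0


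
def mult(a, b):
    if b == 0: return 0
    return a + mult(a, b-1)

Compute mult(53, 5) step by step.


mult(53, 5) = 53 + mult(53, 4)
mult(53, 4) = 53 + mult(53, 3)
mult(53, 3) = 53 + mult(53, 2)
mult(53, 2) = 53 + mult(53, 1)
mult(53, 1) = 53 + mult(53, 0)
mult(53, 0) = 0  (base case)
Total: 53 + 53 + 53 + 53 + 53 + 0 = 265

265


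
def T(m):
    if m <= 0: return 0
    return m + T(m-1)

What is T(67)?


T(67)
= 67 + 66 + 65 + 64 + 63 + 62 + 61 + 60 + 59 + 58 + 57 + 56 + 55 + 54 + 53 + 52 + 51 + 50 + 49 + 48 + 47 + 46 + 45 + 44 + 43 + 42 + 41 + 40 + 39 + 38 + 37 + 36 + 35 + 34 + 33 + 32 + 31 + 30 + 29 + 28 + 27 + 26 + 25 + 24 + 23 + 22 + 21 + 20 + 19 + 18 + 17 + 16 + 15 + 14 + 13 + 12 + 11 + 10 + 9 + 8 + 7 + 6 + 5 + 4 + 3 + 2 + 1 + T(0)
= 67 + 66 + 65 + 64 + 63 + 62 + 61 + 60 + 59 + 58 + 57 + 56 + 55 + 54 + 53 + 52 + 51 + 50 + 49 + 48 + 47 + 46 + 45 + 44 + 43 + 42 + 41 + 40 + 39 + 38 + 37 + 36 + 35 + 34 + 33 + 32 + 31 + 30 + 29 + 28 + 27 + 26 + 25 + 24 + 23 + 22 + 21 + 20 + 19 + 18 + 17 + 16 + 15 + 14 + 13 + 12 + 11 + 10 + 9 + 8 + 7 + 6 + 5 + 4 + 3 + 2 + 1 + 0
= 2278

2278


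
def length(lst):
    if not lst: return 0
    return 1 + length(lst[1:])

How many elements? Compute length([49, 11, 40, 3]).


length([49, 11, 40, 3]) = 1 + length([11, 40, 3])
length([11, 40, 3]) = 1 + length([40, 3])
length([40, 3]) = 1 + length([3])
length([3]) = 1 + length([])
length([]) = 0  (base case)
Unwinding: 1 + 1 + 1 + 1 + 0 = 4

4


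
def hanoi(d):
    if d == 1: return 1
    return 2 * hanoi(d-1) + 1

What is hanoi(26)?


hanoi(26) = 2 * hanoi(25) + 1
hanoi(25) = 2 * hanoi(24) + 1
hanoi(24) = 2 * hanoi(23) + 1
hanoi(23) = 2 * hanoi(22) + 1
hanoi(22) = 2 * hanoi(21) + 1
hanoi(21) = 2 * hanoi(20) + 1
hanoi(20) = 2 * hanoi(19) + 1
hanoi(19) = 2 * hanoi(18) + 1
hanoi(18) = 2 * hanoi(17) + 1
hanoi(17) = 2 * hanoi(16) + 1
hanoi(16) = 2 * hanoi(15) + 1
hanoi(15) = 2 * hanoi(14) + 1
hanoi(14) = 2 * hanoi(13) + 1
hanoi(13) = 2 * hanoi(12) + 1
hanoi(12) = 2 * hanoi(11) + 1
hanoi(11) = 2 * hanoi(10) + 1
hanoi(10) = 2 * hanoi(9) + 1
hanoi(9) = 2 * hanoi(8) + 1
hanoi(8) = 2 * hanoi(7) + 1
hanoi(7) = 2 * hanoi(6) + 1
hanoi(6) = 2 * hanoi(5) + 1
hanoi(5) = 2 * hanoi(4) + 1
hanoi(4) = 2 * hanoi(3) + 1
hanoi(3) = 2 * hanoi(2) + 1
hanoi(2) = 2 * hanoi(1) + 1
hanoi(1) = 1  (base case)
hanoi(2) = 2 * 1 + 1 = 3
hanoi(3) = 2 * 3 + 1 = 7
hanoi(4) = 2 * 7 + 1 = 15
hanoi(5) = 2 * 15 + 1 = 31
hanoi(6) = 2 * 31 + 1 = 63
hanoi(7) = 2 * 63 + 1 = 127
hanoi(8) = 2 * 127 + 1 = 255
hanoi(9) = 2 * 255 + 1 = 511
hanoi(10) = 2 * 511 + 1 = 1023
hanoi(11) = 2 * 1023 + 1 = 2047
hanoi(12) = 2 * 2047 + 1 = 4095
hanoi(13) = 2 * 4095 + 1 = 8191
hanoi(14) = 2 * 8191 + 1 = 16383
hanoi(15) = 2 * 16383 + 1 = 32767
hanoi(16) = 2 * 32767 + 1 = 65535
hanoi(17) = 2 * 65535 + 1 = 131071
hanoi(18) = 2 * 131071 + 1 = 262143
hanoi(19) = 2 * 262143 + 1 = 524287
hanoi(20) = 2 * 524287 + 1 = 1048575
hanoi(21) = 2 * 1048575 + 1 = 2097151
hanoi(22) = 2 * 2097151 + 1 = 4194303
hanoi(23) = 2 * 4194303 + 1 = 8388607
hanoi(24) = 2 * 8388607 + 1 = 16777215
hanoi(25) = 2 * 16777215 + 1 = 33554431
hanoi(26) = 2 * 33554431 + 1 = 67108863

67108863
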